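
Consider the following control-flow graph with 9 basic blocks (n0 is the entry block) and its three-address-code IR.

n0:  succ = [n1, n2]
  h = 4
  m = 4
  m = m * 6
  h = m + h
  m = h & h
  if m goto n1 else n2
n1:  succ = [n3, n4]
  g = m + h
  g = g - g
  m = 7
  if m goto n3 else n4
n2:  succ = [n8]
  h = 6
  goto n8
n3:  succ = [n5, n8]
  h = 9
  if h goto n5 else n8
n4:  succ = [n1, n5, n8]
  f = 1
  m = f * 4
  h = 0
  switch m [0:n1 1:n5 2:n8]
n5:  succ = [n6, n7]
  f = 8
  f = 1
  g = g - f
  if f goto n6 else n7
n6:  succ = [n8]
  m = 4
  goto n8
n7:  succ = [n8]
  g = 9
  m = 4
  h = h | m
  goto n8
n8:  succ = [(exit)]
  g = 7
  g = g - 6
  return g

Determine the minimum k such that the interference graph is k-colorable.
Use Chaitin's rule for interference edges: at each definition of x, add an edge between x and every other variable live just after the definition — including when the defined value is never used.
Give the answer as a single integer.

Answer: 3

Derivation:
def/use:
  n0: {h,m} / ∅
  n1: {g,m} / {h,m}
  n2: {h} / ∅
  n3: {h} / ∅
  n4: {f,h,m} / ∅
  n5: {f,g} / {g}
  n6: {m} / ∅
  n7: {g,h,m} / {h}
  n8: {g} / ∅

Live sets:
  live n0: ∅→{h,m}
  live n1: {h,m}→{g}
  live n2: ∅→∅
  live n3: {g}→{g,h}
  live n4: {g}→{g,h,m}
  live n5: {g,h}→{h}
  live n6: ∅→∅
  live n7: {h}→∅
  live n8: ∅→∅

Conflict graph:
  f: {g,h}
  g: {f,h,m}
  h: {f,g,m}
  m: {g,h}

Chromatic number:
  lower bound: {f,g,h} mutually conflict ⇒ χ ≥ 3
  assign f→R2 g→R0 h→R1 m→R2 — no edge inside a register ⇒ χ ≤ 3
  χ = 3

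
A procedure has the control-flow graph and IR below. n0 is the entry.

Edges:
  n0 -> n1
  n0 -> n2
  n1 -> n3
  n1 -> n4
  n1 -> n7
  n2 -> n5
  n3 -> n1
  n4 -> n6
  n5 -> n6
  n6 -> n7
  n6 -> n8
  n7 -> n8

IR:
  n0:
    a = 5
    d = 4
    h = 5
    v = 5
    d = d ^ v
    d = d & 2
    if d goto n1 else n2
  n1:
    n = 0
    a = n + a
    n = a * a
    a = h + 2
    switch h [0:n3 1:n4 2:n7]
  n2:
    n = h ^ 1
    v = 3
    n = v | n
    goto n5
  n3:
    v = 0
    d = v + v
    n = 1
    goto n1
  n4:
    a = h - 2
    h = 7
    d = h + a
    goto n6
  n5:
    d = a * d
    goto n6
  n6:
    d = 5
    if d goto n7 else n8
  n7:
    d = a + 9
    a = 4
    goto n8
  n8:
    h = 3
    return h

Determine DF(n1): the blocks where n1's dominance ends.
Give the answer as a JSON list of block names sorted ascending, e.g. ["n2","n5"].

Answer: ["n1", "n6", "n7"]

Analysis:
idom tree: n1←n0 n2←n0 n3←n1 n4←n1 n5←n2 n6←n0 n7←n0 n8←n0
Dom∩ at merges:
  n1: preds {n0,n3}: {n0} ∩ {n0,n1,n3} = {n0}; idom=n0
  n6: preds {n4,n5}: {n0,n1,n4} ∩ {n0,n2,n5} = {n0}; idom=n0
  n7: preds {n1,n6}: {n0,n1} ∩ {n0,n6} = {n0}; idom=n0
  n8: preds {n6,n7}: {n0,n6} ∩ {n0,n7} = {n0}; idom=n0

DF walk-up:
  n1←n0: walk · to n0
  n1←n3: walk n3→n1 to n0
  n6←n4: walk n4→n1 to n0
  n6←n5: walk n5→n2 to n0
  n7←n1: walk n1 to n0
  n7←n6: walk n6 to n0
  n8←n6: walk n6 to n0
  n8←n7: walk n7 to n0
  DF(n0)=∅
  DF(n1)={n1,n6,n7}
  DF(n2)={n6}
  DF(n3)={n1}
  DF(n4)={n6}
  DF(n5)={n6}
  DF(n6)={n7,n8}
  DF(n7)={n8}
  DF(n8)=∅

DF(n1) = ["n1", "n6", "n7"]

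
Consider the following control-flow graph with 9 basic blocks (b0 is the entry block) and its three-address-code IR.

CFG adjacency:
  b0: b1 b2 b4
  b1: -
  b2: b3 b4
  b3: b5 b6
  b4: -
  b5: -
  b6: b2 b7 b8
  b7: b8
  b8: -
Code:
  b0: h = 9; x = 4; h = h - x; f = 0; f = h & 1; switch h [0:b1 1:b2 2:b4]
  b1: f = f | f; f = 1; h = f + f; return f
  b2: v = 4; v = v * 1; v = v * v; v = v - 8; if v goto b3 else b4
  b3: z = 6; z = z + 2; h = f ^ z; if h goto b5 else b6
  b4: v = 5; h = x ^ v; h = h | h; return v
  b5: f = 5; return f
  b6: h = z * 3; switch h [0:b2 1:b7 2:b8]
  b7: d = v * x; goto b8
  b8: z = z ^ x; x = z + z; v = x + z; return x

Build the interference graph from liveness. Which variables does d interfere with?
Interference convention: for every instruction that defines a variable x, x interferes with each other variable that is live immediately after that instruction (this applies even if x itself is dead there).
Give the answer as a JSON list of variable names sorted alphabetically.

Answer: ["x", "z"]

Analysis:
Per-block:
  b0: def={f,h,x} ue=∅
  b1: def={f,h} ue={f}
  b2: def={v} ue=∅
  b3: def={h,z} ue={f}
  b4: def={h,v} ue={x}
  b5: def={f} ue=∅
  b6: def={h} ue={z}
  b7: def={d} ue={v,x}
  b8: def={v,x,z} ue={x,z}

Live sets:
  b0 li=∅ lo={f,x}
  b1 li={f} lo=∅
  b2 li={f,x} lo={f,v,x}
  b3 li={f,v,x} lo={f,v,x,z}
  b4 li={x} lo=∅
  b5 li=∅ lo=∅
  b6 li={f,v,x,z} lo={f,v,x,z}
  b7 li={v,x,z} lo={x,z}
  b8 li={x,z} lo=∅

Interfere edges:
  d: {x,z}
  f: {h,v,x,z}
  h: {f,v,x,z}
  v: {f,h,x,z}
  x: {d,f,h,v,z}
  z: {d,f,h,v,x}

N(d) = ["x", "z"]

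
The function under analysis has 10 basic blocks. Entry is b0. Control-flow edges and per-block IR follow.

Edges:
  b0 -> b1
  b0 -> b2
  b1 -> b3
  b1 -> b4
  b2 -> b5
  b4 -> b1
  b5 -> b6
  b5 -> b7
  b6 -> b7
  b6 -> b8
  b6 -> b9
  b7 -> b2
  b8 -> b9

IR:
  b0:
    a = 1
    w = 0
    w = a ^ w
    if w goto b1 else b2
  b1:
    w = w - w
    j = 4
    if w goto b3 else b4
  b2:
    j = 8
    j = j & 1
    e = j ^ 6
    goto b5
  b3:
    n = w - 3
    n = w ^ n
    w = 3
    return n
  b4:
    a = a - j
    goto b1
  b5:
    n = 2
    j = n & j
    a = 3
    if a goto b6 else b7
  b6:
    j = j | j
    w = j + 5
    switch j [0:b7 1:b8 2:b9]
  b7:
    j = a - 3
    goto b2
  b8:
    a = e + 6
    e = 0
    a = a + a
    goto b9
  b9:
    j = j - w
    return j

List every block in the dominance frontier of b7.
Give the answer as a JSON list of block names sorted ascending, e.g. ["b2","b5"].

idom tree: b1←b0 b2←b0 b3←b1 b4←b1 b5←b2 b6←b5 b7←b5 b8←b6 b9←b6
Dom at joins:
  b1: preds {b0,b4}: {b0} ∩ {b0,b1,b4} = {b0}; idom=b0
  b2: preds {b0,b7}: {b0} ∩ {b0,b2,b5,b7} = {b0}; idom=b0
  b7: preds {b5,b6}: {b0,b2,b5} ∩ {b0,b2,b5,b6} = {b0,b2,b5}; idom=b5
  b9: preds {b6,b8}: {b0,b2,b5,b6} ∩ {b0,b2,b5,b6,b8} = {b0,b2,b5,b6}; idom=b6

DF derivation:
  join b1 pred b0: · stop@b0
  join b1 pred b4: b4→b1 stop@b0
  join b2 pred b0: · stop@b0
  join b2 pred b7: b7→b5→b2 stop@b0
  join b7 pred b5: · stop@b5
  join b7 pred b6: b6 stop@b5
  join b9 pred b6: · stop@b6
  join b9 pred b8: b8 stop@b6
  DF(b0)=∅
  DF(b1)={b1}
  DF(b2)={b2}
  DF(b3)=∅
  DF(b4)={b1}
  DF(b5)={b2}
  DF(b6)={b7}
  DF(b7)={b2}
  DF(b8)={b9}
  DF(b9)=∅

DF(b7) = ["b2"]

Answer: ["b2"]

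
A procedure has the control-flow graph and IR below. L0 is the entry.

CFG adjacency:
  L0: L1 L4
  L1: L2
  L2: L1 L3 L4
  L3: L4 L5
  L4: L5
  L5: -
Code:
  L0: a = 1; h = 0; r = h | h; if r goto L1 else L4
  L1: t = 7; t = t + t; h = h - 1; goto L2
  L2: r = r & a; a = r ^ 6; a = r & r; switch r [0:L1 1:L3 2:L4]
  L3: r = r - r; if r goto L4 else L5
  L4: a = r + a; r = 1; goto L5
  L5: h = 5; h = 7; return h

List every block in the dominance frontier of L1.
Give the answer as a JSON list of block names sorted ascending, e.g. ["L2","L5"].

idom tree: L1←L0 L2←L1 L3←L2 L4←L0 L5←L0
Dom at joins:
  L1: preds {L0,L2}: {L0} ∩ {L0,L1,L2} = {L0}; idom=L0
  L4: preds {L0,L2,L3}: {L0} ∩ {L0,L1,L2} ∩ {L0,L1,L2,L3} = {L0}; idom=L0
  L5: preds {L3,L4}: {L0,L1,L2,L3} ∩ {L0,L4} = {L0}; idom=L0

DF derivation:
  join L1 pred L0: · stop@L0
  join L1 pred L2: L2→L1 stop@L0
  join L4 pred L0: · stop@L0
  join L4 pred L2: L2→L1 stop@L0
  join L4 pred L3: L3→L2→L1 stop@L0
  join L5 pred L3: L3→L2→L1 stop@L0
  join L5 pred L4: L4 stop@L0
  L0: DF=∅
  L1: DF={L1,L4,L5}
  L2: DF={L1,L4,L5}
  L3: DF={L4,L5}
  L4: DF={L5}
  L5: DF=∅

DF(L1) = ["L1", "L4", "L5"]

Answer: ["L1", "L4", "L5"]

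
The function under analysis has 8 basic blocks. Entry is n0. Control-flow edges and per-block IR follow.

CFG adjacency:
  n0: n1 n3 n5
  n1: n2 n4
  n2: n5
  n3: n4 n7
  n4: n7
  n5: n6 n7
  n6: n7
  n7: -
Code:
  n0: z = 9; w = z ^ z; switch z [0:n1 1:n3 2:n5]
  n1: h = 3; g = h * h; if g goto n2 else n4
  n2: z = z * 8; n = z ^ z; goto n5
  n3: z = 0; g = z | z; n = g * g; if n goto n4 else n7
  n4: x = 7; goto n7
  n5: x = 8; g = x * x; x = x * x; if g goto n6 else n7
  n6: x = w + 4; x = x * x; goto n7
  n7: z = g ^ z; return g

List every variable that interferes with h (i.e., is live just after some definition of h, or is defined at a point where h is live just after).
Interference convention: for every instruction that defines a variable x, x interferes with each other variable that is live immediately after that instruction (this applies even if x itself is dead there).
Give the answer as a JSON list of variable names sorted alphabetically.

Per-block:
  n0 def {w,z} use ∅
  n1 def {g,h} use ∅
  n2 def {n,z} use {z}
  n3 def {g,n,z} use ∅
  n4 def {x} use ∅
  n5 def {g,x} use ∅
  n6 def {x} use {w}
  n7 def {z} use {g,z}

Backward fixpoint:
  n0: in=∅ out={w,z}
  n1: in={w,z} out={g,w,z}
  n2: in={w,z} out={w,z}
  n3: in=∅ out={g,z}
  n4: in={g,z} out={g,z}
  n5: in={w,z} out={g,w,z}
  n6: in={g,w,z} out={g,z}
  n7: in={g,z} out=∅

Interfere edges:
  g: {n,w,x,z}
  h: {w,z}
  n: {g,w,z}
  w: {g,h,n,x,z}
  x: {g,w,z}
  z: {g,h,n,w,x}

N(h) = ["w", "z"]

Answer: ["w", "z"]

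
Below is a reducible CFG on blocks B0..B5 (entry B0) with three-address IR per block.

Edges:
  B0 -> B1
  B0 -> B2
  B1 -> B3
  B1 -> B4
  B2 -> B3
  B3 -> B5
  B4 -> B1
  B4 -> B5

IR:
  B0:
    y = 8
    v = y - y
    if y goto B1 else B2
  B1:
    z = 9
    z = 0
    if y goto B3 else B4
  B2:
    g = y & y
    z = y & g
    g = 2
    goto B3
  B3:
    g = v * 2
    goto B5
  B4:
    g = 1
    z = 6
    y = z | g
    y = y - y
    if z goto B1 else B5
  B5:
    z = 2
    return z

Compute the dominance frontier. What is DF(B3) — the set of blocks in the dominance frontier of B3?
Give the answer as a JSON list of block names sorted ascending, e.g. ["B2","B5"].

Answer: ["B5"]

Derivation:
idom tree: B1←B0 B2←B0 B3←B0 B4←B1 B5←B0
Join-block Dom:
  B1: preds {B0,B4}: {B0} ∩ {B0,B1,B4} = {B0}; idom=B0
  B3: preds {B1,B2}: {B0,B1} ∩ {B0,B2} = {B0}; idom=B0
  B5: preds {B3,B4}: {B0,B3} ∩ {B0,B1,B4} = {B0}; idom=B0

Frontier:
  join B1 pred B0: · stop@B0
  join B1 pred B4: B4→B1 stop@B0
  join B3 pred B1: B1 stop@B0
  join B3 pred B2: B2 stop@B0
  join B5 pred B3: B3 stop@B0
  join B5 pred B4: B4→B1 stop@B0
  DF(B0)=∅
  DF(B1)={B1,B3,B5}
  DF(B2)={B3}
  DF(B3)={B5}
  DF(B4)={B1,B5}
  DF(B5)=∅

DF(B3) = ["B5"]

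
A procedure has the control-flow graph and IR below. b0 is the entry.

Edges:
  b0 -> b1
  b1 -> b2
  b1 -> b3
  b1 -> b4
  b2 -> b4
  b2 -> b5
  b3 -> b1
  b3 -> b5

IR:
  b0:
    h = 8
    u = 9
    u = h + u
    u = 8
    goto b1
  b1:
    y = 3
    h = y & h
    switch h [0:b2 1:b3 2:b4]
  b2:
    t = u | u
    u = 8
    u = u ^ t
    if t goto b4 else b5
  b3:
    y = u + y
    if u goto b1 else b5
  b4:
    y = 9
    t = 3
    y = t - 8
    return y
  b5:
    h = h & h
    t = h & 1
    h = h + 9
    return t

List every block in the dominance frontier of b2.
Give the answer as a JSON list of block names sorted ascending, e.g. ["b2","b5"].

idom tree: b1←b0 b2←b1 b3←b1 b4←b1 b5←b1
Join-block Dom:
  b1: preds {b0,b3}: {b0} ∩ {b0,b1,b3} = {b0}; idom=b0
  b4: preds {b1,b2}: {b0,b1} ∩ {b0,b1,b2} = {b0,b1}; idom=b1
  b5: preds {b2,b3}: {b0,b1,b2} ∩ {b0,b1,b3} = {b0,b1}; idom=b1

DF derivation:
  join b1 pred b0: · stop@b0
  join b1 pred b3: b3→b1 stop@b0
  join b4 pred b1: · stop@b1
  join b4 pred b2: b2 stop@b1
  join b5 pred b2: b2 stop@b1
  join b5 pred b3: b3 stop@b1
  b0: DF=∅
  b1: DF={b1}
  b2: DF={b4,b5}
  b3: DF={b1,b5}
  b4: DF=∅
  b5: DF=∅

DF(b2) = ["b4", "b5"]

Answer: ["b4", "b5"]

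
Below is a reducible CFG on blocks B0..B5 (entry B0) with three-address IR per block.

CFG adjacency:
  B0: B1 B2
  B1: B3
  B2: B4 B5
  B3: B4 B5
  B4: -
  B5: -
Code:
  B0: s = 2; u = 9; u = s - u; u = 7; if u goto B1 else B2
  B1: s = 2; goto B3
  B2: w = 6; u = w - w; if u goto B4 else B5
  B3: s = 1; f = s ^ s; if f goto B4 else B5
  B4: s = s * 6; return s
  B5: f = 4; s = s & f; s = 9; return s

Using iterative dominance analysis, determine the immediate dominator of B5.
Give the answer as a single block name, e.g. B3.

Answer: B0

Working:
idom tree: B1←B0 B2←B0 B3←B1 B4←B0 B5←B0
Dom∩ at merges:
  B4: preds {B2,B3}: {B0,B2} ∩ {B0,B1,B3} = {B0}; idom=B0
  B5: preds {B2,B3}: {B0,B2} ∩ {B0,B1,B3} = {B0}; idom=B0

idom(B5) = B0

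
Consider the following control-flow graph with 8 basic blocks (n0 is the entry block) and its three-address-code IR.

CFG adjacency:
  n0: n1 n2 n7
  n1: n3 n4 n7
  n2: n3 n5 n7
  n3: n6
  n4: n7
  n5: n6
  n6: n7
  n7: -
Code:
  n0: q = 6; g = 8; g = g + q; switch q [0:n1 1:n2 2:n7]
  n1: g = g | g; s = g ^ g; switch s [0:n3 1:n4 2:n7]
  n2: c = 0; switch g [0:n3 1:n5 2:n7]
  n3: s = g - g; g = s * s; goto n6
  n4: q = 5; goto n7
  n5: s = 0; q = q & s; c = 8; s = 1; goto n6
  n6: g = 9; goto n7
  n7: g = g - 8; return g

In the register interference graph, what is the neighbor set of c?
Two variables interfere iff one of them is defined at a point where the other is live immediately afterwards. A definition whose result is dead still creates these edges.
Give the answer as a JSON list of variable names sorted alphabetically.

Per-block:
  n0 def {g,q} use ∅
  n1 def {g,s} use {g}
  n2 def {c} use {g}
  n3 def {g,s} use {g}
  n4 def {q} use ∅
  n5 def {c,q,s} use {q}
  n6 def {g} use ∅
  n7 def {g} use {g}

Liveness:
  n0 li=∅ lo={g,q}
  n1 li={g} lo={g}
  n2 li={g,q} lo={g,q}
  n3 li={g} lo=∅
  n4 li={g} lo={g}
  n5 li={q} lo=∅
  n6 li=∅ lo={g}
  n7 li={g} lo=∅

Interfere edges:
  c: {g,q}
  g: {c,q,s}
  q: {c,g,s}
  s: {g,q}

N(c) = ["g", "q"]

Answer: ["g", "q"]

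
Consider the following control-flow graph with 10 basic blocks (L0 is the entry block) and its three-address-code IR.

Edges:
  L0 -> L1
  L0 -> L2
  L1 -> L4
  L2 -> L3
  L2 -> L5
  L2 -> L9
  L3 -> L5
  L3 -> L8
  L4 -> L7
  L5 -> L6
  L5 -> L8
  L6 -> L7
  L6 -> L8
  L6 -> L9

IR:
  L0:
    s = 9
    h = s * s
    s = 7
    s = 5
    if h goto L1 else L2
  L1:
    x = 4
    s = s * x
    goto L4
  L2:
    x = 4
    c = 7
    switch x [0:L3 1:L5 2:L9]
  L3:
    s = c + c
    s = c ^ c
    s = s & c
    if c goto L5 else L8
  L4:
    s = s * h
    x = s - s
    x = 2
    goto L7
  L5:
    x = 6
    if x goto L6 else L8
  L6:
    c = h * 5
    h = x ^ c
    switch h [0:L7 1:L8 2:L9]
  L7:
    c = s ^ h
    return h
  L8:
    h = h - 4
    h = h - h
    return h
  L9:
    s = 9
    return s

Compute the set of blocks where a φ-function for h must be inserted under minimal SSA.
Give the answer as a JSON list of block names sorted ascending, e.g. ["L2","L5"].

Answer: ["L7", "L8", "L9"]

Analysis:
idom tree: L1←L0 L2←L0 L3←L2 L4←L1 L5←L2 L6←L5 L7←L0 L8←L2 L9←L2
Join-block Dom:
  L5: preds {L2,L3}: {L0,L2} ∩ {L0,L2,L3} = {L0,L2}; idom=L2
  L7: preds {L4,L6}: {L0,L1,L4} ∩ {L0,L2,L5,L6} = {L0}; idom=L0
  L8: preds {L3,L5,L6}: {L0,L2,L3} ∩ {L0,L2,L5} ∩ {L0,L2,L5,L6} = {L0,L2}; idom=L2
  L9: preds {L2,L6}: {L0,L2} ∩ {L0,L2,L5,L6} = {L0,L2}; idom=L2

DF derivation:
  join L5 pred L2: · stop@L2
  join L5 pred L3: L3 stop@L2
  join L7 pred L4: L4→L1 stop@L0
  join L7 pred L6: L6→L5→L2 stop@L0
  join L8 pred L3: L3 stop@L2
  join L8 pred L5: L5 stop@L2
  join L8 pred L6: L6→L5 stop@L2
  join L9 pred L2: · stop@L2
  join L9 pred L6: L6→L5 stop@L2
  L0: DF=∅
  L1: DF={L7}
  L2: DF={L7}
  L3: DF={L5,L8}
  L4: DF={L7}
  L5: DF={L7,L8,L9}
  L6: DF={L7,L8,L9}
  L7: DF=∅
  L8: DF=∅
  L9: DF=∅

φ for h: defs {L0,L6,L8}
  DF⁺ = {L7,L8,L9}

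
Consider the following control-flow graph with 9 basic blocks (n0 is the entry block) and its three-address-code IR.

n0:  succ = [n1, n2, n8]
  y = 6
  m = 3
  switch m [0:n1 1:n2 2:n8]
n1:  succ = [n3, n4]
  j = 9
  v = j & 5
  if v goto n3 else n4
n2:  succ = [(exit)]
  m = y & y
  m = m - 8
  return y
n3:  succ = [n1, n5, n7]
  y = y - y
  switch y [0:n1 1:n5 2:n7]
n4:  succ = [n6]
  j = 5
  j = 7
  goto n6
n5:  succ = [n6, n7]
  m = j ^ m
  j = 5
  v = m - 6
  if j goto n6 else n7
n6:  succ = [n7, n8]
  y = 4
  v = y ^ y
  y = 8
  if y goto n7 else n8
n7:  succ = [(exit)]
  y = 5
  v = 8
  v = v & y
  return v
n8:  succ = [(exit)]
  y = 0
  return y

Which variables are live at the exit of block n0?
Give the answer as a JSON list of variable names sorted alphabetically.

def/use:
  n0: {m,y} / ∅
  n1: {j,v} / ∅
  n2: {m} / {y}
  n3: {y} / {y}
  n4: {j} / ∅
  n5: {j,m,v} / {j,m}
  n6: {v,y} / ∅
  n7: {v,y} / ∅
  n8: {y} / ∅

Live sets:
  live n0: ∅→{m,y}
  live n1: {m,y}→{j,m,y}
  live n2: {y}→∅
  live n3: {j,m,y}→{j,m,y}
  live n4: ∅→∅
  live n5: {j,m}→∅
  live n6: ∅→∅
  live n7: ∅→∅
  live n8: ∅→∅

live-out(n0) = ["m", "y"]

Answer: ["m", "y"]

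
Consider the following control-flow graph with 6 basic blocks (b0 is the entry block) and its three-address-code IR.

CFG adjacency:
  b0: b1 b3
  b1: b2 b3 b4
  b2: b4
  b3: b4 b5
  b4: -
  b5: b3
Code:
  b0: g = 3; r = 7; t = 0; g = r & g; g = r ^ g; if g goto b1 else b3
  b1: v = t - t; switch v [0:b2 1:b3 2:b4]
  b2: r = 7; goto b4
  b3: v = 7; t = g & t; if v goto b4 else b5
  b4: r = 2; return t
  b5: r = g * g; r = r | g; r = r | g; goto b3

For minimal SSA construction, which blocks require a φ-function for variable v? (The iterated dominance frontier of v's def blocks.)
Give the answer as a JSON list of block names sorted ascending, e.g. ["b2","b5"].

idom tree: b1←b0 b2←b1 b3←b0 b4←b0 b5←b3
Dom at joins:
  b3: preds {b0,b1,b5}: {b0} ∩ {b0,b1} ∩ {b0,b3,b5} = {b0}; idom=b0
  b4: preds {b1,b2,b3}: {b0,b1} ∩ {b0,b1,b2} ∩ {b0,b3} = {b0}; idom=b0

Frontier:
  b3←b0: walk · to b0
  b3←b1: walk b1 to b0
  b3←b5: walk b5→b3 to b0
  b4←b1: walk b1 to b0
  b4←b2: walk b2→b1 to b0
  b4←b3: walk b3 to b0
  DF(b0)=∅
  DF(b1)={b3,b4}
  DF(b2)={b4}
  DF(b3)={b3,b4}
  DF(b4)=∅
  DF(b5)={b3}

φ for v: defs {b1,b3}
  DF⁺ = {b3,b4}

Answer: ["b3", "b4"]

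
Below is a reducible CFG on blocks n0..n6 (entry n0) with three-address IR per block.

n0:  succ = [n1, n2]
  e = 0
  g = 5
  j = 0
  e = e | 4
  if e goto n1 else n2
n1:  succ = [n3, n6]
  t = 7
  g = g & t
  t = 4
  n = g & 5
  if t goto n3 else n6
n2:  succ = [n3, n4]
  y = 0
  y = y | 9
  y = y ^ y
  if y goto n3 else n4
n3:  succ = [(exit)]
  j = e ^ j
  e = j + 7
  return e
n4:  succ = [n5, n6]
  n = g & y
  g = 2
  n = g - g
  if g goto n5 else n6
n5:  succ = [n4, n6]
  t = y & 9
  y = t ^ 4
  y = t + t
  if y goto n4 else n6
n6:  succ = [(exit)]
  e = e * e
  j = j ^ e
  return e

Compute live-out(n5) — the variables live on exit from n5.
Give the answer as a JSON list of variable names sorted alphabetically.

Answer: ["e", "g", "j", "y"]

Analysis:
Block summaries:
  n0 def {e,g,j} use ∅
  n1 def {g,n,t} use {g}
  n2 def {y} use ∅
  n3 def {e,j} use {e,j}
  n4 def {g,n} use {g,y}
  n5 def {t,y} use {y}
  n6 def {e,j} use {e,j}

Backward fixpoint:
  live n0: ∅→{e,g,j}
  live n1: {e,g,j}→{e,j}
  live n2: {e,g,j}→{e,g,j,y}
  live n3: {e,j}→∅
  live n4: {e,g,j,y}→{e,g,j,y}
  live n5: {e,g,j,y}→{e,g,j,y}
  live n6: {e,j}→∅

live-out(n5) = ["e", "g", "j", "y"]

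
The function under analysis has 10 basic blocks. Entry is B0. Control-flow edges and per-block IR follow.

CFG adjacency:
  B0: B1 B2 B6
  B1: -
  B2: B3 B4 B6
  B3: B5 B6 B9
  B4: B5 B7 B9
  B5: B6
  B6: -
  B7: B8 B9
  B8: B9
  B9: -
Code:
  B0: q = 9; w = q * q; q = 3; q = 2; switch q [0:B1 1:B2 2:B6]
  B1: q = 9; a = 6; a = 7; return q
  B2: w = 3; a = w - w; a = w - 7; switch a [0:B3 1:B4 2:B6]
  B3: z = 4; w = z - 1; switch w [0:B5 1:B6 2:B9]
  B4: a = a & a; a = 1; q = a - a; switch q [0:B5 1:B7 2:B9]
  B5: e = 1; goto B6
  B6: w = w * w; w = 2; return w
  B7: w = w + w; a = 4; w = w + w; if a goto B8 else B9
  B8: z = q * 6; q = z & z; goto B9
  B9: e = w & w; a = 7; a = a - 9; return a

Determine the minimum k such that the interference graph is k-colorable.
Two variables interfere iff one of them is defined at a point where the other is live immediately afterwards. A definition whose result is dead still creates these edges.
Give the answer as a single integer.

def/use:
  B0: def={q,w} ue=∅
  B1: def={a,q} ue=∅
  B2: def={a,w} ue=∅
  B3: def={w,z} ue=∅
  B4: def={a,q} ue={a}
  B5: def={e} ue=∅
  B6: def={w} ue={w}
  B7: def={a,w} ue={w}
  B8: def={q,z} ue={q}
  B9: def={a,e} ue={w}

Liveness:
  live B0: ∅→{w}
  live B1: ∅→∅
  live B2: ∅→{a,w}
  live B3: ∅→{w}
  live B4: {a,w}→{q,w}
  live B5: {w}→{w}
  live B6: {w}→∅
  live B7: {q,w}→{q,w}
  live B8: {q,w}→{w}
  live B9: {w}→∅

Conflict graph:
  a↔{q,w}
  e↔{w}
  q↔{a,w}
  w↔{a,e,q,z}
  z↔{w}

Colouring:
  clique {a,q,w} ⇒ need ≥ 3
  assign a→c1 e→c1 q→c2 w→c0 z→c1 — no edge inside a register ⇒ χ ≤ 3
  χ = 3

Answer: 3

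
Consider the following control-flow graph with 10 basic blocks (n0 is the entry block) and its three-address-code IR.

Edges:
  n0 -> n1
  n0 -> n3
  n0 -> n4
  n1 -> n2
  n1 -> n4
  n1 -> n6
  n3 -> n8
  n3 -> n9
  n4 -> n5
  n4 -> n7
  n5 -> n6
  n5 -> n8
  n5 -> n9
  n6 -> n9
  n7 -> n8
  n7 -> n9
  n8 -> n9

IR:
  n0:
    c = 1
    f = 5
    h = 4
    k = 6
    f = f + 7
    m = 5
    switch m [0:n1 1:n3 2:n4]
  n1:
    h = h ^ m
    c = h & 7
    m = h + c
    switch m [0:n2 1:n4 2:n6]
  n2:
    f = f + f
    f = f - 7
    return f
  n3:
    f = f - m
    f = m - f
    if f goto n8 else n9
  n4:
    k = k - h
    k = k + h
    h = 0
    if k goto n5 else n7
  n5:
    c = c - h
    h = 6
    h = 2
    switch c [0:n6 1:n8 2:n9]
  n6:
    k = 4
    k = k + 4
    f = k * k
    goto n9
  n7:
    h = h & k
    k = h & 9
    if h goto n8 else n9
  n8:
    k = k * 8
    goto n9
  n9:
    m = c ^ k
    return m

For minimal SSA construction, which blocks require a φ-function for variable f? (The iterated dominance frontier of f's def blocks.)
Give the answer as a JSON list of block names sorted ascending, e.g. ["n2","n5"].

idom tree: n1←n0 n2←n1 n3←n0 n4←n0 n5←n4 n6←n0 n7←n4 n8←n0 n9←n0
Dom at joins:
  n4: preds {n0,n1}: {n0} ∩ {n0,n1} = {n0}; idom=n0
  n6: preds {n1,n5}: {n0,n1} ∩ {n0,n4,n5} = {n0}; idom=n0
  n8: preds {n3,n5,n7}: {n0,n3} ∩ {n0,n4,n5} ∩ {n0,n4,n7} = {n0}; idom=n0
  n9: preds {n3,n5,n6,n7,n8}: {n0,n3} ∩ {n0,n4,n5} ∩ {n0,n6} ∩ {n0,n4,n7} ∩ {n0,n8} = {n0}; idom=n0

DF derivation:
  join n4 pred n0: · stop@n0
  join n4 pred n1: n1 stop@n0
  join n6 pred n1: n1 stop@n0
  join n6 pred n5: n5→n4 stop@n0
  join n8 pred n3: n3 stop@n0
  join n8 pred n5: n5→n4 stop@n0
  join n8 pred n7: n7→n4 stop@n0
  join n9 pred n3: n3 stop@n0
  join n9 pred n5: n5→n4 stop@n0
  join n9 pred n6: n6 stop@n0
  join n9 pred n7: n7→n4 stop@n0
  join n9 pred n8: n8 stop@n0
  n0 → ∅
  n1 → {n4,n6}
  n2 → ∅
  n3 → {n8,n9}
  n4 → {n6,n8,n9}
  n5 → {n6,n8,n9}
  n6 → {n9}
  n7 → {n8,n9}
  n8 → {n9}
  n9 → ∅

φ for f: defs {n0,n2,n3,n6}
  DF⁺ = {n8,n9}

Answer: ["n8", "n9"]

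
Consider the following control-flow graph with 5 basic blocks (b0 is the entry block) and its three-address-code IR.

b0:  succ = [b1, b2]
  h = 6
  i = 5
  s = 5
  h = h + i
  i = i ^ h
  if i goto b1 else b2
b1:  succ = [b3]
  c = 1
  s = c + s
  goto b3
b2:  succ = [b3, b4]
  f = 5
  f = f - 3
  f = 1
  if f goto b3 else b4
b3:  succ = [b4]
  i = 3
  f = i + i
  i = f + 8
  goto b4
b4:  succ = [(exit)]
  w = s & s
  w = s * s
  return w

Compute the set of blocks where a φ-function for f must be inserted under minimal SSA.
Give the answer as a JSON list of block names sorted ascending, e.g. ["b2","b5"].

idom tree: b1←b0 b2←b0 b3←b0 b4←b0
Dom at joins:
  b3: preds {b1,b2}: {b0,b1} ∩ {b0,b2} = {b0}; idom=b0
  b4: preds {b2,b3}: {b0,b2} ∩ {b0,b3} = {b0}; idom=b0

DF walk-up:
  b3←b1: walk b1 to b0
  b3←b2: walk b2 to b0
  b4←b2: walk b2 to b0
  b4←b3: walk b3 to b0
  b0 → ∅
  b1 → {b3}
  b2 → {b3,b4}
  b3 → {b4}
  b4 → ∅

φ for f: defs {b2,b3}
  DF⁺ = {b3,b4}

Answer: ["b3", "b4"]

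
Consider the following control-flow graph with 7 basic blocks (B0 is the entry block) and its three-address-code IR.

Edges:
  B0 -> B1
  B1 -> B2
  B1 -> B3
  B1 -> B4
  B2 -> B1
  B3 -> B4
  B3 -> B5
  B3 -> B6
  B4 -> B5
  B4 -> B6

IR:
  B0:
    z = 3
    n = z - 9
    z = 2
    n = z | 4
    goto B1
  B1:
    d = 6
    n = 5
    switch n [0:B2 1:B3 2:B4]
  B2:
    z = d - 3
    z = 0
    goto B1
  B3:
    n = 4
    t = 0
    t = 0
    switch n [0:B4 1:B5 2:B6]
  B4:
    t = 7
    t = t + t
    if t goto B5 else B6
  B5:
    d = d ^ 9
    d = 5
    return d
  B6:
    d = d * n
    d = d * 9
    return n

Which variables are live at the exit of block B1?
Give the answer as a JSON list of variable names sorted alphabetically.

Per-block:
  B0: def={n,z} ue=∅
  B1: def={d,n} ue=∅
  B2: def={z} ue={d}
  B3: def={n,t} ue=∅
  B4: def={t} ue=∅
  B5: def={d} ue={d}
  B6: def={d} ue={d,n}

Liveness:
  B0: in=∅ out=∅
  B1: in=∅ out={d,n}
  B2: in={d} out=∅
  B3: in={d} out={d,n}
  B4: in={d,n} out={d,n}
  B5: in={d} out=∅
  B6: in={d,n} out=∅

live-out(B1) = ["d", "n"]

Answer: ["d", "n"]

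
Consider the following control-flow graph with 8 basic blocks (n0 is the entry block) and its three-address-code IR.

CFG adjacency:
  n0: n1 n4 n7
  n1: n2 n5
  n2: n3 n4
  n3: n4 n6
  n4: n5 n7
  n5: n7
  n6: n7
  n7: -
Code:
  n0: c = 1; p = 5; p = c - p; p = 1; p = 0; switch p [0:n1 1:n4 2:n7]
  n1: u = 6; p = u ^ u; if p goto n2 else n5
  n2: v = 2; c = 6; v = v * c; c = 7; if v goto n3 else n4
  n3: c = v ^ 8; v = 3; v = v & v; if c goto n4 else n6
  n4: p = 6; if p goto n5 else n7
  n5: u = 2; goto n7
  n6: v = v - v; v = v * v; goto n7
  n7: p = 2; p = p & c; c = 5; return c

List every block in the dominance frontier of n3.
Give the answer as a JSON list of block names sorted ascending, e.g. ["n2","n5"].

Answer: ["n4", "n7"]

Analysis:
idom tree: n1←n0 n2←n1 n3←n2 n4←n0 n5←n0 n6←n3 n7←n0
Dom∩ at merges:
  n4: preds {n0,n2,n3}: {n0} ∩ {n0,n1,n2} ∩ {n0,n1,n2,n3} = {n0}; idom=n0
  n5: preds {n1,n4}: {n0,n1} ∩ {n0,n4} = {n0}; idom=n0
  n7: preds {n0,n4,n5,n6}: {n0} ∩ {n0,n4} ∩ {n0,n5} ∩ {n0,n1,n2,n3,n6} = {n0}; idom=n0

DF walk-up:
  join n4 pred n0: · stop@n0
  join n4 pred n2: n2→n1 stop@n0
  join n4 pred n3: n3→n2→n1 stop@n0
  join n5 pred n1: n1 stop@n0
  join n5 pred n4: n4 stop@n0
  join n7 pred n0: · stop@n0
  join n7 pred n4: n4 stop@n0
  join n7 pred n5: n5 stop@n0
  join n7 pred n6: n6→n3→n2→n1 stop@n0
  n0: DF=∅
  n1: DF={n4,n5,n7}
  n2: DF={n4,n7}
  n3: DF={n4,n7}
  n4: DF={n5,n7}
  n5: DF={n7}
  n6: DF={n7}
  n7: DF=∅

DF(n3) = ["n4", "n7"]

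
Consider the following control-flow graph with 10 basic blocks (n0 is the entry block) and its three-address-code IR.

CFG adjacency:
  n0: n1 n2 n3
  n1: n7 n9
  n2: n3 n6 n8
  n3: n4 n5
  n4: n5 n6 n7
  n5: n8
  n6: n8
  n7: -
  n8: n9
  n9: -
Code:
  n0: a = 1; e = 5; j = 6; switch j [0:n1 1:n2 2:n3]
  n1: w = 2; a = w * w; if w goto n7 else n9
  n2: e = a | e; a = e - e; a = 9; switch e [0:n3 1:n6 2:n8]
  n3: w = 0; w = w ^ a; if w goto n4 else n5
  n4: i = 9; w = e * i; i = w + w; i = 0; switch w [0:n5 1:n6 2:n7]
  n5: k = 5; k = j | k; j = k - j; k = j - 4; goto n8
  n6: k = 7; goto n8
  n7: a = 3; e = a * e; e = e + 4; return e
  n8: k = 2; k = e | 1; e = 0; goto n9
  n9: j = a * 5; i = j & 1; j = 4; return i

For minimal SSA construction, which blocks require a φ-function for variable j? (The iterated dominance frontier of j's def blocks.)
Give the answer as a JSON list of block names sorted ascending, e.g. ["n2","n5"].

Answer: ["n8", "n9"]

Working:
idom tree: n1←n0 n2←n0 n3←n0 n4←n3 n5←n3 n6←n0 n7←n0 n8←n0 n9←n0
Dom∩ at merges:
  n3: preds {n0,n2}: {n0} ∩ {n0,n2} = {n0}; idom=n0
  n5: preds {n3,n4}: {n0,n3} ∩ {n0,n3,n4} = {n0,n3}; idom=n3
  n6: preds {n2,n4}: {n0,n2} ∩ {n0,n3,n4} = {n0}; idom=n0
  n7: preds {n1,n4}: {n0,n1} ∩ {n0,n3,n4} = {n0}; idom=n0
  n8: preds {n2,n5,n6}: {n0,n2} ∩ {n0,n3,n5} ∩ {n0,n6} = {n0}; idom=n0
  n9: preds {n1,n8}: {n0,n1} ∩ {n0,n8} = {n0}; idom=n0

DF walk-up:
  n3←n0: walk · to n0
  n3←n2: walk n2 to n0
  n5←n3: walk · to n3
  n5←n4: walk n4 to n3
  n6←n2: walk n2 to n0
  n6←n4: walk n4→n3 to n0
  n7←n1: walk n1 to n0
  n7←n4: walk n4→n3 to n0
  n8←n2: walk n2 to n0
  n8←n5: walk n5→n3 to n0
  n8←n6: walk n6 to n0
  n9←n1: walk n1 to n0
  n9←n8: walk n8 to n0
  DF(n0)=∅
  DF(n1)={n7,n9}
  DF(n2)={n3,n6,n8}
  DF(n3)={n6,n7,n8}
  DF(n4)={n5,n6,n7}
  DF(n5)={n8}
  DF(n6)={n8}
  DF(n7)=∅
  DF(n8)={n9}
  DF(n9)=∅

φ for j: defs {n0,n5,n9}
  DF⁺ = {n8,n9}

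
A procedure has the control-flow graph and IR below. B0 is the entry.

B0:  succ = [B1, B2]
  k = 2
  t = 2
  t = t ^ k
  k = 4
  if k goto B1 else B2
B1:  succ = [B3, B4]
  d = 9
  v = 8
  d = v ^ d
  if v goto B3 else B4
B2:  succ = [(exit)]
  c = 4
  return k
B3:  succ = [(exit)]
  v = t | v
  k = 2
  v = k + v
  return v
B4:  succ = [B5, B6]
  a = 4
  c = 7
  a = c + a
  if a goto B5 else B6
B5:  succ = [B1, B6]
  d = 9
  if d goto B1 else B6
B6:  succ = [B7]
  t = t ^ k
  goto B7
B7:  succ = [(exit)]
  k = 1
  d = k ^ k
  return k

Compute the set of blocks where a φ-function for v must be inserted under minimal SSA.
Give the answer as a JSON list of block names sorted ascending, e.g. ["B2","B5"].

Answer: ["B1"]

Derivation:
idom tree: B1←B0 B2←B0 B3←B1 B4←B1 B5←B4 B6←B4 B7←B6
Join-block Dom:
  B1: preds {B0,B5}: {B0} ∩ {B0,B1,B4,B5} = {B0}; idom=B0
  B6: preds {B4,B5}: {B0,B1,B4} ∩ {B0,B1,B4,B5} = {B0,B1,B4}; idom=B4

DF walk-up:
  B1←B0: walk · to B0
  B1←B5: walk B5→B4→B1 to B0
  B6←B4: walk · to B4
  B6←B5: walk B5 to B4
  B0 → ∅
  B1 → {B1}
  B2 → ∅
  B3 → ∅
  B4 → {B1}
  B5 → {B1,B6}
  B6 → ∅
  B7 → ∅

φ for v: defs {B1,B3}
  DF⁺ = {B1}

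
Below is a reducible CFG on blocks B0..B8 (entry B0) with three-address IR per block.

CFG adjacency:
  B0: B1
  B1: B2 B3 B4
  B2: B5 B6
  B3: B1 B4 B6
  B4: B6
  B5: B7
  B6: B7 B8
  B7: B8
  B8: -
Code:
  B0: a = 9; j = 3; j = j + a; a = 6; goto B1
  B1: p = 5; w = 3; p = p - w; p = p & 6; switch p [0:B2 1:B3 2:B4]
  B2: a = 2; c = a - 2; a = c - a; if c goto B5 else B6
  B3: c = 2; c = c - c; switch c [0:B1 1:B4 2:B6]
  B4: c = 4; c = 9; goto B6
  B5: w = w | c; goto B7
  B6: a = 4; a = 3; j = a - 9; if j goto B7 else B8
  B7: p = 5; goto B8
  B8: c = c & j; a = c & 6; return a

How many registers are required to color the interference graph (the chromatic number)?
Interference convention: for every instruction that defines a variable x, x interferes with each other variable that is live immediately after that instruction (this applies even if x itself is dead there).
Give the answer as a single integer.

Per-block:
  B0: def={a,j} ue=∅
  B1: def={p,w} ue=∅
  B2: def={a,c} ue=∅
  B3: def={c} ue=∅
  B4: def={c} ue=∅
  B5: def={w} ue={c,w}
  B6: def={a,j} ue=∅
  B7: def={p} ue=∅
  B8: def={a,c} ue={c,j}

Liveness:
  B0 li=∅ lo={j}
  B1 li={j} lo={j,w}
  B2 li={j,w} lo={c,j,w}
  B3 li={j} lo={c,j}
  B4 li=∅ lo={c}
  B5 li={c,j,w} lo={c,j}
  B6 li={c} lo={c,j}
  B7 li={c,j} lo={c,j}
  B8 li={c,j} lo=∅

Conflict graph:
  a↔{c,j,w}
  c↔{a,j,p,w}
  j↔{a,c,p,w}
  p↔{c,j,w}
  w↔{a,c,j,p}

Chromatic number:
  clique {a,c,j,w} ⇒ need ≥ 4
  4-colouring: c0={c}  c1={j}  c2={w}  c3={a,p}
  χ = 4

Answer: 4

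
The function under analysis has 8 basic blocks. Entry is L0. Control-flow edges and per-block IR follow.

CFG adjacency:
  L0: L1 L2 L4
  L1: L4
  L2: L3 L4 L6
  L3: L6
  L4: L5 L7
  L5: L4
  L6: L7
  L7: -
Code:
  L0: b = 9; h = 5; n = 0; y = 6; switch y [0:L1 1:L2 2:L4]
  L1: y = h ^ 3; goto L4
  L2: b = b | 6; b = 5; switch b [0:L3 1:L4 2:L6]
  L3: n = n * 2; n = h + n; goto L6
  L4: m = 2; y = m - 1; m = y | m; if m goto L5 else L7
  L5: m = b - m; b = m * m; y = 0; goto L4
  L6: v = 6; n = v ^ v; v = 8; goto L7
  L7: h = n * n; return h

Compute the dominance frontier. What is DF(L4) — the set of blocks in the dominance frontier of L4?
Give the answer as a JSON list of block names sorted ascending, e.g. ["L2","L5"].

idom tree: L1←L0 L2←L0 L3←L2 L4←L0 L5←L4 L6←L2 L7←L0
Join-block Dom:
  L4: preds {L0,L1,L2,L5}: {L0} ∩ {L0,L1} ∩ {L0,L2} ∩ {L0,L4,L5} = {L0}; idom=L0
  L6: preds {L2,L3}: {L0,L2} ∩ {L0,L2,L3} = {L0,L2}; idom=L2
  L7: preds {L4,L6}: {L0,L4} ∩ {L0,L2,L6} = {L0}; idom=L0

Frontier:
  join L4 pred L0: · stop@L0
  join L4 pred L1: L1 stop@L0
  join L4 pred L2: L2 stop@L0
  join L4 pred L5: L5→L4 stop@L0
  join L6 pred L2: · stop@L2
  join L6 pred L3: L3 stop@L2
  join L7 pred L4: L4 stop@L0
  join L7 pred L6: L6→L2 stop@L0
  L0 → ∅
  L1 → {L4}
  L2 → {L4,L7}
  L3 → {L6}
  L4 → {L4,L7}
  L5 → {L4}
  L6 → {L7}
  L7 → ∅

DF(L4) = ["L4", "L7"]

Answer: ["L4", "L7"]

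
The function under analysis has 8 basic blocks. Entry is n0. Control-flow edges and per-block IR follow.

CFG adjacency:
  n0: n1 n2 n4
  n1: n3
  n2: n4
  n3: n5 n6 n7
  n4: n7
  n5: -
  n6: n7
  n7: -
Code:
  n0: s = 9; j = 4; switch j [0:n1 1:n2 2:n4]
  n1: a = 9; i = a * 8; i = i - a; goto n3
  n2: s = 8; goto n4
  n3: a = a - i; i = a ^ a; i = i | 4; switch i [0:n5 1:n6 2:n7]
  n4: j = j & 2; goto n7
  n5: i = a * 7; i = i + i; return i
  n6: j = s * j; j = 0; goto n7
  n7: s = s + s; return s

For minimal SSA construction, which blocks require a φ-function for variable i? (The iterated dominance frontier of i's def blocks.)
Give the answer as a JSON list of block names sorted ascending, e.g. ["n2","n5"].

Answer: ["n7"]

Derivation:
idom tree: n1←n0 n2←n0 n3←n1 n4←n0 n5←n3 n6←n3 n7←n0
Join-block Dom:
  n4: preds {n0,n2}: {n0} ∩ {n0,n2} = {n0}; idom=n0
  n7: preds {n3,n4,n6}: {n0,n1,n3} ∩ {n0,n4} ∩ {n0,n1,n3,n6} = {n0}; idom=n0

DF walk-up:
  n4←n0: walk · to n0
  n4←n2: walk n2 to n0
  n7←n3: walk n3→n1 to n0
  n7←n4: walk n4 to n0
  n7←n6: walk n6→n3→n1 to n0
  DF(n0)=∅
  DF(n1)={n7}
  DF(n2)={n4}
  DF(n3)={n7}
  DF(n4)={n7}
  DF(n5)=∅
  DF(n6)={n7}
  DF(n7)=∅

φ for i: defs {n1,n3,n5}
  DF⁺ = {n7}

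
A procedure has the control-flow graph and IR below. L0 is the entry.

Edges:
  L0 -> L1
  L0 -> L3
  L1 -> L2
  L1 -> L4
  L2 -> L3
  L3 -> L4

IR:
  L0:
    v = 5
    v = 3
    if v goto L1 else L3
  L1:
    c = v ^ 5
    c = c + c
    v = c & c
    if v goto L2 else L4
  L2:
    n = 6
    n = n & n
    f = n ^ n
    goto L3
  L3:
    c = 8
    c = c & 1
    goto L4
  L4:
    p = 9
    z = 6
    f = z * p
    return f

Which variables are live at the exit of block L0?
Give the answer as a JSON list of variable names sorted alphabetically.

Answer: ["v"]

Working:
Per-block:
  L0: {v} / ∅
  L1: {c,v} / {v}
  L2: {f,n} / ∅
  L3: {c} / ∅
  L4: {f,p,z} / ∅

Live sets:
  L0: in=∅ out={v}
  L1: in={v} out=∅
  L2: in=∅ out=∅
  L3: in=∅ out=∅
  L4: in=∅ out=∅

live-out(L0) = ["v"]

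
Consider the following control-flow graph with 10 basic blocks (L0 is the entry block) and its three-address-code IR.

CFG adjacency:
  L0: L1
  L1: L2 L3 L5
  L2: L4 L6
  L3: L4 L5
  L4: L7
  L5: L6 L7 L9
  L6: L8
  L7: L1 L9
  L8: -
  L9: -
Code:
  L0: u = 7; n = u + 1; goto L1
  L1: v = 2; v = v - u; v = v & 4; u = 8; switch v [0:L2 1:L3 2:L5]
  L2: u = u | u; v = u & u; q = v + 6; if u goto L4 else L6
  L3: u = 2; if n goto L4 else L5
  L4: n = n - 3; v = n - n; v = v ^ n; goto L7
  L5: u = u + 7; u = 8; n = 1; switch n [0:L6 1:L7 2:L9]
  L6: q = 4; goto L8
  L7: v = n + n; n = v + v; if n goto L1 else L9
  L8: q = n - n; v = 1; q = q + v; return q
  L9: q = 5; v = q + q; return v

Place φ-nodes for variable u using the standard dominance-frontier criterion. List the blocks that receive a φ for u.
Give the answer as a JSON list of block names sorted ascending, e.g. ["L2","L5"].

idom tree: L1←L0 L2←L1 L3←L1 L4←L1 L5←L1 L6←L1 L7←L1 L8←L6 L9←L1
Dom∩ at merges:
  L1: preds {L0,L7}: {L0} ∩ {L0,L1,L7} = {L0}; idom=L0
  L4: preds {L2,L3}: {L0,L1,L2} ∩ {L0,L1,L3} = {L0,L1}; idom=L1
  L5: preds {L1,L3}: {L0,L1} ∩ {L0,L1,L3} = {L0,L1}; idom=L1
  L6: preds {L2,L5}: {L0,L1,L2} ∩ {L0,L1,L5} = {L0,L1}; idom=L1
  L7: preds {L4,L5}: {L0,L1,L4} ∩ {L0,L1,L5} = {L0,L1}; idom=L1
  L9: preds {L5,L7}: {L0,L1,L5} ∩ {L0,L1,L7} = {L0,L1}; idom=L1

DF walk-up:
  L1←L0: walk · to L0
  L1←L7: walk L7→L1 to L0
  L4←L2: walk L2 to L1
  L4←L3: walk L3 to L1
  L5←L1: walk · to L1
  L5←L3: walk L3 to L1
  L6←L2: walk L2 to L1
  L6←L5: walk L5 to L1
  L7←L4: walk L4 to L1
  L7←L5: walk L5 to L1
  L9←L5: walk L5 to L1
  L9←L7: walk L7 to L1
  L0 → ∅
  L1 → {L1}
  L2 → {L4,L6}
  L3 → {L4,L5}
  L4 → {L7}
  L5 → {L6,L7,L9}
  L6 → ∅
  L7 → {L1,L9}
  L8 → ∅
  L9 → ∅

φ for u: defs {L0,L1,L2,L3,L5}
  DF⁺ = {L1,L4,L5,L6,L7,L9}

Answer: ["L1", "L4", "L5", "L6", "L7", "L9"]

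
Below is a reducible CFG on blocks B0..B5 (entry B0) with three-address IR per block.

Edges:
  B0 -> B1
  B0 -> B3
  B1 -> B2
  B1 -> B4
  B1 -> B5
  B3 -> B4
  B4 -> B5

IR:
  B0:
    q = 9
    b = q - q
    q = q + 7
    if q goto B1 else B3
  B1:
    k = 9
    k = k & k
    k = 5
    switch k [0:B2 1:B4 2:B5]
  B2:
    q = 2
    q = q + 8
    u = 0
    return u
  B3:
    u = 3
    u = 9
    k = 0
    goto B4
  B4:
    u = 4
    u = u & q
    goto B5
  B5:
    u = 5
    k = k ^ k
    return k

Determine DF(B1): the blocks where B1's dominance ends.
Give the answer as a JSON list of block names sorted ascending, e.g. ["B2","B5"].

idom tree: B1←B0 B2←B1 B3←B0 B4←B0 B5←B0
Dom at joins:
  B4: preds {B1,B3}: {B0,B1} ∩ {B0,B3} = {B0}; idom=B0
  B5: preds {B1,B4}: {B0,B1} ∩ {B0,B4} = {B0}; idom=B0

Frontier:
  join B4 pred B1: B1 stop@B0
  join B4 pred B3: B3 stop@B0
  join B5 pred B1: B1 stop@B0
  join B5 pred B4: B4 stop@B0
  DF(B0)=∅
  DF(B1)={B4,B5}
  DF(B2)=∅
  DF(B3)={B4}
  DF(B4)={B5}
  DF(B5)=∅

DF(B1) = ["B4", "B5"]

Answer: ["B4", "B5"]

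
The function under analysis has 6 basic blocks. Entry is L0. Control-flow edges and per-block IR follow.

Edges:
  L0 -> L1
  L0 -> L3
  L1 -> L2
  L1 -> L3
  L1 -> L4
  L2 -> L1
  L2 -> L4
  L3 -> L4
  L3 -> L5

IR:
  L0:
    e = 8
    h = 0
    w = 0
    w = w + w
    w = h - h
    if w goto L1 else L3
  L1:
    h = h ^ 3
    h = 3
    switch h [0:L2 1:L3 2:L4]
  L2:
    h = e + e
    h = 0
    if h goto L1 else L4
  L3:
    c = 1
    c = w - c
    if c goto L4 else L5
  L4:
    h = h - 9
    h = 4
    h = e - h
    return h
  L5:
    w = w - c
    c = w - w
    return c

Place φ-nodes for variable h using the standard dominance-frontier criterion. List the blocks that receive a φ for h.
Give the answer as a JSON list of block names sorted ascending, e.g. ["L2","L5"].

Answer: ["L1", "L3", "L4"]

Derivation:
idom tree: L1←L0 L2←L1 L3←L0 L4←L0 L5←L3
Dom∩ at merges:
  L1: preds {L0,L2}: {L0} ∩ {L0,L1,L2} = {L0}; idom=L0
  L3: preds {L0,L1}: {L0} ∩ {L0,L1} = {L0}; idom=L0
  L4: preds {L1,L2,L3}: {L0,L1} ∩ {L0,L1,L2} ∩ {L0,L3} = {L0}; idom=L0

Frontier:
  L1←L0: walk · to L0
  L1←L2: walk L2→L1 to L0
  L3←L0: walk · to L0
  L3←L1: walk L1 to L0
  L4←L1: walk L1 to L0
  L4←L2: walk L2→L1 to L0
  L4←L3: walk L3 to L0
  L0 → ∅
  L1 → {L1,L3,L4}
  L2 → {L1,L4}
  L3 → {L4}
  L4 → ∅
  L5 → ∅

φ for h: defs {L0,L1,L2,L4}
  DF⁺ = {L1,L3,L4}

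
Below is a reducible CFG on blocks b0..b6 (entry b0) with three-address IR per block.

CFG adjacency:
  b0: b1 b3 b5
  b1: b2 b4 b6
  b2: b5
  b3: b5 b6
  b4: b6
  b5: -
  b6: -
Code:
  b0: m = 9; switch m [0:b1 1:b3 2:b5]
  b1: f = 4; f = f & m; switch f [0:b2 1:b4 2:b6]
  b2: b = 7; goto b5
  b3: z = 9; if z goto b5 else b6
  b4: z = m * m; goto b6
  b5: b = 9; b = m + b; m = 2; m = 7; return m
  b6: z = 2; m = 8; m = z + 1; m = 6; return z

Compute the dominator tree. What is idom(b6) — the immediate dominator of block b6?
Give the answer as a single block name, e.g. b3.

Answer: b0

Analysis:
idom tree: b1←b0 b2←b1 b3←b0 b4←b1 b5←b0 b6←b0
Dom at joins:
  b5: preds {b0,b2,b3}: {b0} ∩ {b0,b1,b2} ∩ {b0,b3} = {b0}; idom=b0
  b6: preds {b1,b3,b4}: {b0,b1} ∩ {b0,b3} ∩ {b0,b1,b4} = {b0}; idom=b0

idom(b6) = b0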